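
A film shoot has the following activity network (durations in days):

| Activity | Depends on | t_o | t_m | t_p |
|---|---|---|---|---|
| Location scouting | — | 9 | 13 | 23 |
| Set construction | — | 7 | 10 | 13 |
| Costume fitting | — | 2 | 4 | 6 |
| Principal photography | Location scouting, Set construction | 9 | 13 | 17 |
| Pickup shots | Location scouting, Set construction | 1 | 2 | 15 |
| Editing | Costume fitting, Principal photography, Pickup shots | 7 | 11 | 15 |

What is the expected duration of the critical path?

38 days

te_Location scouting = (9 + 4·13 + 23)/6 = 84/6 = 14
te_Set construction = (7 + 4·10 + 13)/6 = 60/6 = 10
te_Costume fitting = (2 + 4·4 + 6)/6 = 24/6 = 4
te_Principal photography = (9 + 4·13 + 17)/6 = 78/6 = 13
te_Pickup shots = (1 + 4·2 + 15)/6 = 24/6 = 4
te_Editing = (7 + 4·11 + 15)/6 = 66/6 = 11

Forward pass:
ES_Location scouting = 0; EF_Location scouting = 14
ES_Set construction = 0; EF_Set construction = 10
ES_Costume fitting = 0; EF_Costume fitting = 4
ES_Principal photography = max(EF_Location scouting=14, EF_Set construction=10) = 14; EF_Principal photography = 14+13 = 27
ES_Pickup shots = max(EF_Location scouting=14, EF_Set construction=10) = 14; EF_Pickup shots = 14+4 = 18
ES_Editing = max(EF_Costume fitting=4, EF_Principal photography=27, EF_Pickup shots=18) = 27; EF_Editing = 27+11 = 38
Expected project duration μ = 38 days. Critical path: Location scouting → Principal photography → Editing.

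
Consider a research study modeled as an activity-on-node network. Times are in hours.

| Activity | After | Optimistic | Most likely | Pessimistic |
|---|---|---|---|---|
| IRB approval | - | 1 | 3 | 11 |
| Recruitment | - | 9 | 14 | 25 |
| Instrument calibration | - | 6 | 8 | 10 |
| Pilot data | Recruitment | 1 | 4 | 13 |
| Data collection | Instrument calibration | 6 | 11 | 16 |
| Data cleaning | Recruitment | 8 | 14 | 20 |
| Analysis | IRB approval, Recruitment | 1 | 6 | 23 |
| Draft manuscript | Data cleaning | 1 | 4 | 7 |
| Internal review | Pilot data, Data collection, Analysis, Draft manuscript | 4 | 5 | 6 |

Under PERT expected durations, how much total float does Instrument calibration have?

14 hours

te_IRB approval = (1 + 4·3 + 11)/6 = 24/6 = 4
te_Recruitment = (9 + 4·14 + 25)/6 = 90/6 = 15
te_Instrument calibration = (6 + 4·8 + 10)/6 = 48/6 = 8
te_Pilot data = (1 + 4·4 + 13)/6 = 30/6 = 5
te_Data collection = (6 + 4·11 + 16)/6 = 66/6 = 11
te_Data cleaning = (8 + 4·14 + 20)/6 = 84/6 = 14
te_Analysis = (1 + 4·6 + 23)/6 = 48/6 = 8
te_Draft manuscript = (1 + 4·4 + 7)/6 = 24/6 = 4
te_Internal review = (4 + 4·5 + 6)/6 = 30/6 = 5

Forward pass:
ES_IRB approval = 0; EF_IRB approval = 4
ES_Recruitment = 0; EF_Recruitment = 15
ES_Instrument calibration = 0; EF_Instrument calibration = 8
ES_Pilot data = 15; EF_Pilot data = 15+5 = 20
ES_Data collection = 8; EF_Data collection = 8+11 = 19
ES_Data cleaning = 15; EF_Data cleaning = 15+14 = 29
ES_Analysis = max(EF_IRB approval=4, EF_Recruitment=15) = 15; EF_Analysis = 15+8 = 23
ES_Draft manuscript = 29; EF_Draft manuscript = 29+4 = 33
ES_Internal review = max(EF_Pilot data=20, EF_Data collection=19, EF_Analysis=23, EF_Draft manuscript=33) = 33; EF_Internal review = 33+5 = 38
Expected project duration μ = 38 hours. Critical path: Recruitment → Data cleaning → Draft manuscript → Internal review.

Backward pass:
LF_Internal review = 38; LS_Internal review = 38−5 = 33
LF_Draft manuscript = LS_Internal review = 33; LS_Draft manuscript = 33−4 = 29
LF_Analysis = LS_Internal review = 33; LS_Analysis = 33−8 = 25
LF_Data cleaning = LS_Draft manuscript = 29; LS_Data cleaning = 29−14 = 15
LF_Data collection = LS_Internal review = 33; LS_Data collection = 33−11 = 22
LF_Pilot data = LS_Internal review = 33; LS_Pilot data = 33−5 = 28
LF_Instrument calibration = LS_Data collection = 22; LS_Instrument calibration = 22−8 = 14
LF_Recruitment = min(LS_Pilot data=28, LS_Data cleaning=15, LS_Analysis=25) = 15; LS_Recruitment = 15−15 = 0
LF_IRB approval = LS_Analysis = 25; LS_IRB approval = 25−4 = 21
Slack_Instrument calibration = LS_Instrument calibration − ES_Instrument calibration = 14 − 0 = 14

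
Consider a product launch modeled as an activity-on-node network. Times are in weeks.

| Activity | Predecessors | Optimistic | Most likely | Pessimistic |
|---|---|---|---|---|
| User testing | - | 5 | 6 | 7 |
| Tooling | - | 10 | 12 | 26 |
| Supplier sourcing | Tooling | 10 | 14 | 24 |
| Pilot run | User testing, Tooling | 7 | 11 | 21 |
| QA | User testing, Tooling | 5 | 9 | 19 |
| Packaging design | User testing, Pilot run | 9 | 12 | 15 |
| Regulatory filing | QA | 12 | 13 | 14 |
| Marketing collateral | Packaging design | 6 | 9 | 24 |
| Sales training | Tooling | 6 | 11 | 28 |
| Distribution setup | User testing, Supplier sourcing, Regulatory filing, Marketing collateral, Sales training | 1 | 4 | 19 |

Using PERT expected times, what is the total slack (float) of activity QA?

te_User testing = (5 + 4·6 + 7)/6 = 36/6 = 6
te_Tooling = (10 + 4·12 + 26)/6 = 84/6 = 14
te_Supplier sourcing = (10 + 4·14 + 24)/6 = 90/6 = 15
te_Pilot run = (7 + 4·11 + 21)/6 = 72/6 = 12
te_QA = (5 + 4·9 + 19)/6 = 60/6 = 10
te_Packaging design = (9 + 4·12 + 15)/6 = 72/6 = 12
te_Regulatory filing = (12 + 4·13 + 14)/6 = 78/6 = 13
te_Marketing collateral = (6 + 4·9 + 24)/6 = 66/6 = 11
te_Sales training = (6 + 4·11 + 28)/6 = 78/6 = 13
te_Distribution setup = (1 + 4·4 + 19)/6 = 36/6 = 6

Forward pass:
ES_User testing = 0; EF_User testing = 6
ES_Tooling = 0; EF_Tooling = 14
ES_Supplier sourcing = 14; EF_Supplier sourcing = 14+15 = 29
ES_Pilot run = max(EF_User testing=6, EF_Tooling=14) = 14; EF_Pilot run = 14+12 = 26
ES_QA = max(EF_User testing=6, EF_Tooling=14) = 14; EF_QA = 14+10 = 24
ES_Packaging design = max(EF_User testing=6, EF_Pilot run=26) = 26; EF_Packaging design = 26+12 = 38
ES_Regulatory filing = 24; EF_Regulatory filing = 24+13 = 37
ES_Marketing collateral = 38; EF_Marketing collateral = 38+11 = 49
ES_Sales training = 14; EF_Sales training = 14+13 = 27
ES_Distribution setup = max(EF_User testing=6, EF_Supplier sourcing=29, EF_Regulatory filing=37, EF_Marketing collateral=49, EF_Sales training=27) = 49; EF_Distribution setup = 49+6 = 55
Expected project duration μ = 55 weeks. Critical path: Tooling → Pilot run → Packaging design → Marketing collateral → Distribution setup.

Backward pass:
LF_Distribution setup = 55; LS_Distribution setup = 55−6 = 49
LF_Sales training = LS_Distribution setup = 49; LS_Sales training = 49−13 = 36
LF_Marketing collateral = LS_Distribution setup = 49; LS_Marketing collateral = 49−11 = 38
LF_Regulatory filing = LS_Distribution setup = 49; LS_Regulatory filing = 49−13 = 36
LF_Packaging design = LS_Marketing collateral = 38; LS_Packaging design = 38−12 = 26
LF_QA = LS_Regulatory filing = 36; LS_QA = 36−10 = 26
LF_Pilot run = LS_Packaging design = 26; LS_Pilot run = 26−12 = 14
LF_Supplier sourcing = LS_Distribution setup = 49; LS_Supplier sourcing = 49−15 = 34
LF_Tooling = min(LS_Supplier sourcing=34, LS_Pilot run=14, LS_QA=26, LS_Sales training=36) = 14; LS_Tooling = 14−14 = 0
LF_User testing = min(LS_Pilot run=14, LS_QA=26, LS_Packaging design=26, LS_Distribution setup=49) = 14; LS_User testing = 14−6 = 8
Slack_QA = LS_QA − ES_QA = 26 − 14 = 12

12 weeks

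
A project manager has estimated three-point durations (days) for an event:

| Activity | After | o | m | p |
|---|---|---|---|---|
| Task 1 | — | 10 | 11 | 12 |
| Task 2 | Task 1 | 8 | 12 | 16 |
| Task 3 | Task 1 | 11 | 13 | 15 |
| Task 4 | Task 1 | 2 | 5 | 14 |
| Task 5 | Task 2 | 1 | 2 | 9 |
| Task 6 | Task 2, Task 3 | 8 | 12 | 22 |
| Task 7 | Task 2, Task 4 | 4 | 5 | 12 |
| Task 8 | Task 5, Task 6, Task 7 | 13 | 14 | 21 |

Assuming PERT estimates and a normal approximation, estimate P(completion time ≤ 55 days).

te_Task 1 = (10 + 4·11 + 12)/6 = 66/6 = 11; σ²_Task 1 = ((12−10)/6)² = 0.111
te_Task 2 = (8 + 4·12 + 16)/6 = 72/6 = 12; σ²_Task 2 = ((16−8)/6)² = 1.778
te_Task 3 = (11 + 4·13 + 15)/6 = 78/6 = 13; σ²_Task 3 = ((15−11)/6)² = 0.444
te_Task 4 = (2 + 4·5 + 14)/6 = 36/6 = 6; σ²_Task 4 = ((14−2)/6)² = 4.000
te_Task 5 = (1 + 4·2 + 9)/6 = 18/6 = 3; σ²_Task 5 = ((9−1)/6)² = 1.778
te_Task 6 = (8 + 4·12 + 22)/6 = 78/6 = 13; σ²_Task 6 = ((22−8)/6)² = 5.444
te_Task 7 = (4 + 4·5 + 12)/6 = 36/6 = 6; σ²_Task 7 = ((12−4)/6)² = 1.778
te_Task 8 = (13 + 4·14 + 21)/6 = 90/6 = 15; σ²_Task 8 = ((21−13)/6)² = 1.778

Forward pass:
ES_Task 1 = 0; EF_Task 1 = 11
ES_Task 2 = 11; EF_Task 2 = 11+12 = 23
ES_Task 3 = 11; EF_Task 3 = 11+13 = 24
ES_Task 4 = 11; EF_Task 4 = 11+6 = 17
ES_Task 5 = 23; EF_Task 5 = 23+3 = 26
ES_Task 6 = max(EF_Task 2=23, EF_Task 3=24) = 24; EF_Task 6 = 24+13 = 37
ES_Task 7 = max(EF_Task 2=23, EF_Task 4=17) = 23; EF_Task 7 = 23+6 = 29
ES_Task 8 = max(EF_Task 5=26, EF_Task 6=37, EF_Task 7=29) = 37; EF_Task 8 = 37+15 = 52
Expected project duration μ = 52 days. Critical path: Task 1 → Task 3 → Task 6 → Task 8.

Variance along critical path = 0.111 + 0.444 + 5.444 + 1.778 = 7.778; σ = √7.778 = 2.789 days.
Z = (55 − 52) / 2.789 = 1.076
P(T ≤ 55) = Φ(1.076) ≈ 0.859

0.859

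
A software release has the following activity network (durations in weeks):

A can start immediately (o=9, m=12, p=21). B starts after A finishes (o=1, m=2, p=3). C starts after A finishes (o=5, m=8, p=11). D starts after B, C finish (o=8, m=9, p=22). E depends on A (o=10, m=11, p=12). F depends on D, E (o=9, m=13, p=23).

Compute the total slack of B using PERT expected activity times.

te_A = (9 + 4·12 + 21)/6 = 78/6 = 13
te_B = (1 + 4·2 + 3)/6 = 12/6 = 2
te_C = (5 + 4·8 + 11)/6 = 48/6 = 8
te_D = (8 + 4·9 + 22)/6 = 66/6 = 11
te_E = (10 + 4·11 + 12)/6 = 66/6 = 11
te_F = (9 + 4·13 + 23)/6 = 84/6 = 14

Forward pass:
ES_A = 0; EF_A = 13
ES_B = 13; EF_B = 13+2 = 15
ES_C = 13; EF_C = 13+8 = 21
ES_D = max(EF_B=15, EF_C=21) = 21; EF_D = 21+11 = 32
ES_E = 13; EF_E = 13+11 = 24
ES_F = max(EF_D=32, EF_E=24) = 32; EF_F = 32+14 = 46
Expected project duration μ = 46 weeks. Critical path: A → C → D → F.

Backward pass:
LF_F = 46; LS_F = 46−14 = 32
LF_E = LS_F = 32; LS_E = 32−11 = 21
LF_D = LS_F = 32; LS_D = 32−11 = 21
LF_C = LS_D = 21; LS_C = 21−8 = 13
LF_B = LS_D = 21; LS_B = 21−2 = 19
LF_A = min(LS_B=19, LS_C=13, LS_E=21) = 13; LS_A = 13−13 = 0
Slack_B = LS_B − ES_B = 19 − 13 = 6

6 weeks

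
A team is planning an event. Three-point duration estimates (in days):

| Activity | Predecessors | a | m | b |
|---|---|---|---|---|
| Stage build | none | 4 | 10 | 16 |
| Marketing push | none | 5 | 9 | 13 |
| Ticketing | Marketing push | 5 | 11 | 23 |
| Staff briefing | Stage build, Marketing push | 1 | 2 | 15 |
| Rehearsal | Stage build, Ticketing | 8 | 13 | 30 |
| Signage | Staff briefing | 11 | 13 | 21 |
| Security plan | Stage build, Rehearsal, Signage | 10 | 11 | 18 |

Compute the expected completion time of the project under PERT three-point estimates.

te_Stage build = (4 + 4·10 + 16)/6 = 60/6 = 10
te_Marketing push = (5 + 4·9 + 13)/6 = 54/6 = 9
te_Ticketing = (5 + 4·11 + 23)/6 = 72/6 = 12
te_Staff briefing = (1 + 4·2 + 15)/6 = 24/6 = 4
te_Rehearsal = (8 + 4·13 + 30)/6 = 90/6 = 15
te_Signage = (11 + 4·13 + 21)/6 = 84/6 = 14
te_Security plan = (10 + 4·11 + 18)/6 = 72/6 = 12

Forward pass:
ES_Stage build = 0; EF_Stage build = 10
ES_Marketing push = 0; EF_Marketing push = 9
ES_Ticketing = 9; EF_Ticketing = 9+12 = 21
ES_Staff briefing = max(EF_Stage build=10, EF_Marketing push=9) = 10; EF_Staff briefing = 10+4 = 14
ES_Rehearsal = max(EF_Stage build=10, EF_Ticketing=21) = 21; EF_Rehearsal = 21+15 = 36
ES_Signage = 14; EF_Signage = 14+14 = 28
ES_Security plan = max(EF_Stage build=10, EF_Rehearsal=36, EF_Signage=28) = 36; EF_Security plan = 36+12 = 48
Expected project duration μ = 48 days. Critical path: Marketing push → Ticketing → Rehearsal → Security plan.

48 days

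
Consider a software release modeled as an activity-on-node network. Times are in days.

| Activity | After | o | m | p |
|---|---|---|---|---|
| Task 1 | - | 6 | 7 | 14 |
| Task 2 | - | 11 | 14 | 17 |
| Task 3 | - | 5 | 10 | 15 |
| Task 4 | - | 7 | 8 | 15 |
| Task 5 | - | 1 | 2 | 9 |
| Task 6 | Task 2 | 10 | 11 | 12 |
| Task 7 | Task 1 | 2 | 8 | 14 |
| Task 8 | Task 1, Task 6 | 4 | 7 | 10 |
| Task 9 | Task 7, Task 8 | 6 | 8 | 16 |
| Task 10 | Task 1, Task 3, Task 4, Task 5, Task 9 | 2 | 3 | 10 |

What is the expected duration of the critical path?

45 days

te_Task 1 = (6 + 4·7 + 14)/6 = 48/6 = 8
te_Task 2 = (11 + 4·14 + 17)/6 = 84/6 = 14
te_Task 3 = (5 + 4·10 + 15)/6 = 60/6 = 10
te_Task 4 = (7 + 4·8 + 15)/6 = 54/6 = 9
te_Task 5 = (1 + 4·2 + 9)/6 = 18/6 = 3
te_Task 6 = (10 + 4·11 + 12)/6 = 66/6 = 11
te_Task 7 = (2 + 4·8 + 14)/6 = 48/6 = 8
te_Task 8 = (4 + 4·7 + 10)/6 = 42/6 = 7
te_Task 9 = (6 + 4·8 + 16)/6 = 54/6 = 9
te_Task 10 = (2 + 4·3 + 10)/6 = 24/6 = 4

Forward pass:
ES_Task 1 = 0; EF_Task 1 = 8
ES_Task 2 = 0; EF_Task 2 = 14
ES_Task 3 = 0; EF_Task 3 = 10
ES_Task 4 = 0; EF_Task 4 = 9
ES_Task 5 = 0; EF_Task 5 = 3
ES_Task 6 = 14; EF_Task 6 = 14+11 = 25
ES_Task 7 = 8; EF_Task 7 = 8+8 = 16
ES_Task 8 = max(EF_Task 1=8, EF_Task 6=25) = 25; EF_Task 8 = 25+7 = 32
ES_Task 9 = max(EF_Task 7=16, EF_Task 8=32) = 32; EF_Task 9 = 32+9 = 41
ES_Task 10 = max(EF_Task 1=8, EF_Task 3=10, EF_Task 4=9, EF_Task 5=3, EF_Task 9=41) = 41; EF_Task 10 = 41+4 = 45
Expected project duration μ = 45 days. Critical path: Task 2 → Task 6 → Task 8 → Task 9 → Task 10.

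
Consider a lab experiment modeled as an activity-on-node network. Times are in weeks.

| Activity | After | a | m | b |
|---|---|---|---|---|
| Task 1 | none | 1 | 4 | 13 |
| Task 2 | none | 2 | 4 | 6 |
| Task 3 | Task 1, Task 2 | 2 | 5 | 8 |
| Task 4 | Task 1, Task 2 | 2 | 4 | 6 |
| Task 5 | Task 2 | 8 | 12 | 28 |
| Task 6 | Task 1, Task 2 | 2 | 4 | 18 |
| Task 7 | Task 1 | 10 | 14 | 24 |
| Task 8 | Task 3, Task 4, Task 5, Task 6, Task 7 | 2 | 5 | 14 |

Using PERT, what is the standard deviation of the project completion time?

3.67 weeks

te_Task 1 = (1 + 4·4 + 13)/6 = 30/6 = 5; σ²_Task 1 = ((13−1)/6)² = 4.000
te_Task 2 = (2 + 4·4 + 6)/6 = 24/6 = 4; σ²_Task 2 = ((6−2)/6)² = 0.444
te_Task 3 = (2 + 4·5 + 8)/6 = 30/6 = 5; σ²_Task 3 = ((8−2)/6)² = 1.000
te_Task 4 = (2 + 4·4 + 6)/6 = 24/6 = 4; σ²_Task 4 = ((6−2)/6)² = 0.444
te_Task 5 = (8 + 4·12 + 28)/6 = 84/6 = 14; σ²_Task 5 = ((28−8)/6)² = 11.111
te_Task 6 = (2 + 4·4 + 18)/6 = 36/6 = 6; σ²_Task 6 = ((18−2)/6)² = 7.111
te_Task 7 = (10 + 4·14 + 24)/6 = 90/6 = 15; σ²_Task 7 = ((24−10)/6)² = 5.444
te_Task 8 = (2 + 4·5 + 14)/6 = 36/6 = 6; σ²_Task 8 = ((14−2)/6)² = 4.000

Forward pass:
ES_Task 1 = 0; EF_Task 1 = 5
ES_Task 2 = 0; EF_Task 2 = 4
ES_Task 3 = max(EF_Task 1=5, EF_Task 2=4) = 5; EF_Task 3 = 5+5 = 10
ES_Task 4 = max(EF_Task 1=5, EF_Task 2=4) = 5; EF_Task 4 = 5+4 = 9
ES_Task 5 = 4; EF_Task 5 = 4+14 = 18
ES_Task 6 = max(EF_Task 1=5, EF_Task 2=4) = 5; EF_Task 6 = 5+6 = 11
ES_Task 7 = 5; EF_Task 7 = 5+15 = 20
ES_Task 8 = max(EF_Task 3=10, EF_Task 4=9, EF_Task 5=18, EF_Task 6=11, EF_Task 7=20) = 20; EF_Task 8 = 20+6 = 26
Expected project duration μ = 26 weeks. Critical path: Task 1 → Task 7 → Task 8.

Variance along critical path = 4.000 + 5.444 + 4.000 = 13.444
σ = √13.444 = 3.667 weeks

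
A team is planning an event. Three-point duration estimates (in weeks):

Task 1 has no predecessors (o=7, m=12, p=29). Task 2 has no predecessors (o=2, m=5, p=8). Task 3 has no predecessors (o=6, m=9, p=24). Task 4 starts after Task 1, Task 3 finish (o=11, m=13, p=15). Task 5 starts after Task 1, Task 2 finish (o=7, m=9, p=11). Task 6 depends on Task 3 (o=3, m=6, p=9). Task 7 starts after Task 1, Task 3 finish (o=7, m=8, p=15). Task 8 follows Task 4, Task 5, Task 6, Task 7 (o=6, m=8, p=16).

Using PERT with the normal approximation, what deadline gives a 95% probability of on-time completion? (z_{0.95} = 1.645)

te_Task 1 = (7 + 4·12 + 29)/6 = 84/6 = 14; σ²_Task 1 = ((29−7)/6)² = 13.444
te_Task 2 = (2 + 4·5 + 8)/6 = 30/6 = 5; σ²_Task 2 = ((8−2)/6)² = 1.000
te_Task 3 = (6 + 4·9 + 24)/6 = 66/6 = 11; σ²_Task 3 = ((24−6)/6)² = 9.000
te_Task 4 = (11 + 4·13 + 15)/6 = 78/6 = 13; σ²_Task 4 = ((15−11)/6)² = 0.444
te_Task 5 = (7 + 4·9 + 11)/6 = 54/6 = 9; σ²_Task 5 = ((11−7)/6)² = 0.444
te_Task 6 = (3 + 4·6 + 9)/6 = 36/6 = 6; σ²_Task 6 = ((9−3)/6)² = 1.000
te_Task 7 = (7 + 4·8 + 15)/6 = 54/6 = 9; σ²_Task 7 = ((15−7)/6)² = 1.778
te_Task 8 = (6 + 4·8 + 16)/6 = 54/6 = 9; σ²_Task 8 = ((16−6)/6)² = 2.778

Forward pass:
ES_Task 1 = 0; EF_Task 1 = 14
ES_Task 2 = 0; EF_Task 2 = 5
ES_Task 3 = 0; EF_Task 3 = 11
ES_Task 4 = max(EF_Task 1=14, EF_Task 3=11) = 14; EF_Task 4 = 14+13 = 27
ES_Task 5 = max(EF_Task 1=14, EF_Task 2=5) = 14; EF_Task 5 = 14+9 = 23
ES_Task 6 = 11; EF_Task 6 = 11+6 = 17
ES_Task 7 = max(EF_Task 1=14, EF_Task 3=11) = 14; EF_Task 7 = 14+9 = 23
ES_Task 8 = max(EF_Task 4=27, EF_Task 5=23, EF_Task 6=17, EF_Task 7=23) = 27; EF_Task 8 = 27+9 = 36
Expected project duration μ = 36 weeks. Critical path: Task 1 → Task 4 → Task 8.

Variance along critical path = 13.444 + 0.444 + 2.778 = 16.667; σ = 4.082 weeks.
D = μ + z·σ = 36 + 1.645·4.082 = 42.7 weeks

42.7 weeks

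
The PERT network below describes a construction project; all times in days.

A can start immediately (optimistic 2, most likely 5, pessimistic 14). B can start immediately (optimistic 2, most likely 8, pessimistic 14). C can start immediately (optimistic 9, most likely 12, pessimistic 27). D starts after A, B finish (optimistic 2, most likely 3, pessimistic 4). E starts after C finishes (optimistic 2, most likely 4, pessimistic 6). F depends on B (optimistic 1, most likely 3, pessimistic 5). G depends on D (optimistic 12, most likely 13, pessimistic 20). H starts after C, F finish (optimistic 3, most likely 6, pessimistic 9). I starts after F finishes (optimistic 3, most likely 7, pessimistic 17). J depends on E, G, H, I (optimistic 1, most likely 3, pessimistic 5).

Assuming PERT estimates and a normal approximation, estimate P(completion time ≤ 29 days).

te_A = (2 + 4·5 + 14)/6 = 36/6 = 6; σ²_A = ((14−2)/6)² = 4.000
te_B = (2 + 4·8 + 14)/6 = 48/6 = 8; σ²_B = ((14−2)/6)² = 4.000
te_C = (9 + 4·12 + 27)/6 = 84/6 = 14; σ²_C = ((27−9)/6)² = 9.000
te_D = (2 + 4·3 + 4)/6 = 18/6 = 3; σ²_D = ((4−2)/6)² = 0.111
te_E = (2 + 4·4 + 6)/6 = 24/6 = 4; σ²_E = ((6−2)/6)² = 0.444
te_F = (1 + 4·3 + 5)/6 = 18/6 = 3; σ²_F = ((5−1)/6)² = 0.444
te_G = (12 + 4·13 + 20)/6 = 84/6 = 14; σ²_G = ((20−12)/6)² = 1.778
te_H = (3 + 4·6 + 9)/6 = 36/6 = 6; σ²_H = ((9−3)/6)² = 1.000
te_I = (3 + 4·7 + 17)/6 = 48/6 = 8; σ²_I = ((17−3)/6)² = 5.444
te_J = (1 + 4·3 + 5)/6 = 18/6 = 3; σ²_J = ((5−1)/6)² = 0.444

Forward pass:
ES_A = 0; EF_A = 6
ES_B = 0; EF_B = 8
ES_C = 0; EF_C = 14
ES_D = max(EF_A=6, EF_B=8) = 8; EF_D = 8+3 = 11
ES_E = 14; EF_E = 14+4 = 18
ES_F = 8; EF_F = 8+3 = 11
ES_G = 11; EF_G = 11+14 = 25
ES_H = max(EF_C=14, EF_F=11) = 14; EF_H = 14+6 = 20
ES_I = 11; EF_I = 11+8 = 19
ES_J = max(EF_E=18, EF_G=25, EF_H=20, EF_I=19) = 25; EF_J = 25+3 = 28
Expected project duration μ = 28 days. Critical path: B → D → G → J.

Variance along critical path = 4.000 + 0.111 + 1.778 + 0.444 = 6.333; σ = √6.333 = 2.517 days.
Z = (29 − 28) / 2.517 = 0.397
P(T ≤ 29) = Φ(0.397) ≈ 0.654

0.654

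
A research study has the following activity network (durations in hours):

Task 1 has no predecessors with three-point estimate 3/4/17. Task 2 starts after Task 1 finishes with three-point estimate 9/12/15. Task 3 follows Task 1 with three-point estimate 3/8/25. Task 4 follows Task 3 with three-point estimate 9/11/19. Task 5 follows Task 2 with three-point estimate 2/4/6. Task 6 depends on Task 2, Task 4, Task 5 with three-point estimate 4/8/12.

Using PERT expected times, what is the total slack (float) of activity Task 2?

te_Task 1 = (3 + 4·4 + 17)/6 = 36/6 = 6
te_Task 2 = (9 + 4·12 + 15)/6 = 72/6 = 12
te_Task 3 = (3 + 4·8 + 25)/6 = 60/6 = 10
te_Task 4 = (9 + 4·11 + 19)/6 = 72/6 = 12
te_Task 5 = (2 + 4·4 + 6)/6 = 24/6 = 4
te_Task 6 = (4 + 4·8 + 12)/6 = 48/6 = 8

Forward pass:
ES_Task 1 = 0; EF_Task 1 = 6
ES_Task 2 = 6; EF_Task 2 = 6+12 = 18
ES_Task 3 = 6; EF_Task 3 = 6+10 = 16
ES_Task 4 = 16; EF_Task 4 = 16+12 = 28
ES_Task 5 = 18; EF_Task 5 = 18+4 = 22
ES_Task 6 = max(EF_Task 2=18, EF_Task 4=28, EF_Task 5=22) = 28; EF_Task 6 = 28+8 = 36
Expected project duration μ = 36 hours. Critical path: Task 1 → Task 3 → Task 4 → Task 6.

Backward pass:
LF_Task 6 = 36; LS_Task 6 = 36−8 = 28
LF_Task 5 = LS_Task 6 = 28; LS_Task 5 = 28−4 = 24
LF_Task 4 = LS_Task 6 = 28; LS_Task 4 = 28−12 = 16
LF_Task 3 = LS_Task 4 = 16; LS_Task 3 = 16−10 = 6
LF_Task 2 = min(LS_Task 5=24, LS_Task 6=28) = 24; LS_Task 2 = 24−12 = 12
LF_Task 1 = min(LS_Task 2=12, LS_Task 3=6) = 6; LS_Task 1 = 6−6 = 0
Slack_Task 2 = LS_Task 2 − ES_Task 2 = 12 − 6 = 6

6 hours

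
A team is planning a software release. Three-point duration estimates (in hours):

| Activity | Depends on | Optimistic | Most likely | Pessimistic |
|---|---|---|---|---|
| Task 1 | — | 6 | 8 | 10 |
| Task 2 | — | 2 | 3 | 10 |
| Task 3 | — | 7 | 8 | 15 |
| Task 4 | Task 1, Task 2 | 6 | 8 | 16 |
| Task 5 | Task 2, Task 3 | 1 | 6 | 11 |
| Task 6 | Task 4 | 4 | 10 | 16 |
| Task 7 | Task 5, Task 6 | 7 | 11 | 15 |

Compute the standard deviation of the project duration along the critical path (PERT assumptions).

3.00 hours

te_Task 1 = (6 + 4·8 + 10)/6 = 48/6 = 8; σ²_Task 1 = ((10−6)/6)² = 0.444
te_Task 2 = (2 + 4·3 + 10)/6 = 24/6 = 4; σ²_Task 2 = ((10−2)/6)² = 1.778
te_Task 3 = (7 + 4·8 + 15)/6 = 54/6 = 9; σ²_Task 3 = ((15−7)/6)² = 1.778
te_Task 4 = (6 + 4·8 + 16)/6 = 54/6 = 9; σ²_Task 4 = ((16−6)/6)² = 2.778
te_Task 5 = (1 + 4·6 + 11)/6 = 36/6 = 6; σ²_Task 5 = ((11−1)/6)² = 2.778
te_Task 6 = (4 + 4·10 + 16)/6 = 60/6 = 10; σ²_Task 6 = ((16−4)/6)² = 4.000
te_Task 7 = (7 + 4·11 + 15)/6 = 66/6 = 11; σ²_Task 7 = ((15−7)/6)² = 1.778

Forward pass:
ES_Task 1 = 0; EF_Task 1 = 8
ES_Task 2 = 0; EF_Task 2 = 4
ES_Task 3 = 0; EF_Task 3 = 9
ES_Task 4 = max(EF_Task 1=8, EF_Task 2=4) = 8; EF_Task 4 = 8+9 = 17
ES_Task 5 = max(EF_Task 2=4, EF_Task 3=9) = 9; EF_Task 5 = 9+6 = 15
ES_Task 6 = 17; EF_Task 6 = 17+10 = 27
ES_Task 7 = max(EF_Task 5=15, EF_Task 6=27) = 27; EF_Task 7 = 27+11 = 38
Expected project duration μ = 38 hours. Critical path: Task 1 → Task 4 → Task 6 → Task 7.

Variance along critical path = 0.444 + 2.778 + 4.000 + 1.778 = 9.000
σ = √9.000 = 3.000 hours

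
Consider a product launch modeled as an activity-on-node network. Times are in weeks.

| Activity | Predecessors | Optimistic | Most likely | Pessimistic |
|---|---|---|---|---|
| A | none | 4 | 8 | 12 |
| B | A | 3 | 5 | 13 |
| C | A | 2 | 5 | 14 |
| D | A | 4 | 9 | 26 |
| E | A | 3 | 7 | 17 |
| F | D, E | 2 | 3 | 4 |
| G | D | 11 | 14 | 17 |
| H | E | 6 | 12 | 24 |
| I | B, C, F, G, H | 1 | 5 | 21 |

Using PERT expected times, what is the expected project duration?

te_A = (4 + 4·8 + 12)/6 = 48/6 = 8
te_B = (3 + 4·5 + 13)/6 = 36/6 = 6
te_C = (2 + 4·5 + 14)/6 = 36/6 = 6
te_D = (4 + 4·9 + 26)/6 = 66/6 = 11
te_E = (3 + 4·7 + 17)/6 = 48/6 = 8
te_F = (2 + 4·3 + 4)/6 = 18/6 = 3
te_G = (11 + 4·14 + 17)/6 = 84/6 = 14
te_H = (6 + 4·12 + 24)/6 = 78/6 = 13
te_I = (1 + 4·5 + 21)/6 = 42/6 = 7

Forward pass:
ES_A = 0; EF_A = 8
ES_B = 8; EF_B = 8+6 = 14
ES_C = 8; EF_C = 8+6 = 14
ES_D = 8; EF_D = 8+11 = 19
ES_E = 8; EF_E = 8+8 = 16
ES_F = max(EF_D=19, EF_E=16) = 19; EF_F = 19+3 = 22
ES_G = 19; EF_G = 19+14 = 33
ES_H = 16; EF_H = 16+13 = 29
ES_I = max(EF_B=14, EF_C=14, EF_F=22, EF_G=33, EF_H=29) = 33; EF_I = 33+7 = 40
Expected project duration μ = 40 weeks. Critical path: A → D → G → I.

40 weeks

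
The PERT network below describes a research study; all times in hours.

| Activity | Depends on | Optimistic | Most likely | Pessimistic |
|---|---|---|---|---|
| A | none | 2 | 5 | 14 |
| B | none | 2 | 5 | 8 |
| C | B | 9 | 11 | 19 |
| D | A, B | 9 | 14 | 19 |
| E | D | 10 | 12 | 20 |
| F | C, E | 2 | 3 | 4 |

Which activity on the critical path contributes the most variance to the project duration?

te_A = (2 + 4·5 + 14)/6 = 36/6 = 6; σ²_A = ((14−2)/6)² = 4.000
te_B = (2 + 4·5 + 8)/6 = 30/6 = 5; σ²_B = ((8−2)/6)² = 1.000
te_C = (9 + 4·11 + 19)/6 = 72/6 = 12; σ²_C = ((19−9)/6)² = 2.778
te_D = (9 + 4·14 + 19)/6 = 84/6 = 14; σ²_D = ((19−9)/6)² = 2.778
te_E = (10 + 4·12 + 20)/6 = 78/6 = 13; σ²_E = ((20−10)/6)² = 2.778
te_F = (2 + 4·3 + 4)/6 = 18/6 = 3; σ²_F = ((4−2)/6)² = 0.111

Forward pass:
ES_A = 0; EF_A = 6
ES_B = 0; EF_B = 5
ES_C = 5; EF_C = 5+12 = 17
ES_D = max(EF_A=6, EF_B=5) = 6; EF_D = 6+14 = 20
ES_E = 20; EF_E = 20+13 = 33
ES_F = max(EF_C=17, EF_E=33) = 33; EF_F = 33+3 = 36
Expected project duration μ = 36 hours. Critical path: A → D → E → F.

Variances on critical path: σ²_A=4.000, σ²_D=2.778, σ²_E=2.778, σ²_F=0.111.
Largest is σ²_A = 4.000.

A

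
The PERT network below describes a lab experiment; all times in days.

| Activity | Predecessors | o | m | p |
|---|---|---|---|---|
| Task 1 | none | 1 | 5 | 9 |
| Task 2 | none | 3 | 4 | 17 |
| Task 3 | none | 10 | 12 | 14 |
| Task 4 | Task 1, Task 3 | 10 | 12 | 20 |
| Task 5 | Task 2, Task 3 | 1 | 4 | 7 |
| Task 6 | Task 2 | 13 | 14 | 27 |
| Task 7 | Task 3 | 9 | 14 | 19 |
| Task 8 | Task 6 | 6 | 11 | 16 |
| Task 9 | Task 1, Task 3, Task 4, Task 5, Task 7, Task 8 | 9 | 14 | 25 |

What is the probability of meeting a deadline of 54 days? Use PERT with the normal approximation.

te_Task 1 = (1 + 4·5 + 9)/6 = 30/6 = 5; σ²_Task 1 = ((9−1)/6)² = 1.778
te_Task 2 = (3 + 4·4 + 17)/6 = 36/6 = 6; σ²_Task 2 = ((17−3)/6)² = 5.444
te_Task 3 = (10 + 4·12 + 14)/6 = 72/6 = 12; σ²_Task 3 = ((14−10)/6)² = 0.444
te_Task 4 = (10 + 4·12 + 20)/6 = 78/6 = 13; σ²_Task 4 = ((20−10)/6)² = 2.778
te_Task 5 = (1 + 4·4 + 7)/6 = 24/6 = 4; σ²_Task 5 = ((7−1)/6)² = 1.000
te_Task 6 = (13 + 4·14 + 27)/6 = 96/6 = 16; σ²_Task 6 = ((27−13)/6)² = 5.444
te_Task 7 = (9 + 4·14 + 19)/6 = 84/6 = 14; σ²_Task 7 = ((19−9)/6)² = 2.778
te_Task 8 = (6 + 4·11 + 16)/6 = 66/6 = 11; σ²_Task 8 = ((16−6)/6)² = 2.778
te_Task 9 = (9 + 4·14 + 25)/6 = 90/6 = 15; σ²_Task 9 = ((25−9)/6)² = 7.111

Forward pass:
ES_Task 1 = 0; EF_Task 1 = 5
ES_Task 2 = 0; EF_Task 2 = 6
ES_Task 3 = 0; EF_Task 3 = 12
ES_Task 4 = max(EF_Task 1=5, EF_Task 3=12) = 12; EF_Task 4 = 12+13 = 25
ES_Task 5 = max(EF_Task 2=6, EF_Task 3=12) = 12; EF_Task 5 = 12+4 = 16
ES_Task 6 = 6; EF_Task 6 = 6+16 = 22
ES_Task 7 = 12; EF_Task 7 = 12+14 = 26
ES_Task 8 = 22; EF_Task 8 = 22+11 = 33
ES_Task 9 = max(EF_Task 1=5, EF_Task 3=12, EF_Task 4=25, EF_Task 5=16, EF_Task 7=26, EF_Task 8=33) = 33; EF_Task 9 = 33+15 = 48
Expected project duration μ = 48 days. Critical path: Task 2 → Task 6 → Task 8 → Task 9.

Variance along critical path = 5.444 + 5.444 + 2.778 + 7.111 = 20.778; σ = √20.778 = 4.558 days.
Z = (54 − 48) / 4.558 = 1.316
P(T ≤ 54) = Φ(1.316) ≈ 0.906

0.906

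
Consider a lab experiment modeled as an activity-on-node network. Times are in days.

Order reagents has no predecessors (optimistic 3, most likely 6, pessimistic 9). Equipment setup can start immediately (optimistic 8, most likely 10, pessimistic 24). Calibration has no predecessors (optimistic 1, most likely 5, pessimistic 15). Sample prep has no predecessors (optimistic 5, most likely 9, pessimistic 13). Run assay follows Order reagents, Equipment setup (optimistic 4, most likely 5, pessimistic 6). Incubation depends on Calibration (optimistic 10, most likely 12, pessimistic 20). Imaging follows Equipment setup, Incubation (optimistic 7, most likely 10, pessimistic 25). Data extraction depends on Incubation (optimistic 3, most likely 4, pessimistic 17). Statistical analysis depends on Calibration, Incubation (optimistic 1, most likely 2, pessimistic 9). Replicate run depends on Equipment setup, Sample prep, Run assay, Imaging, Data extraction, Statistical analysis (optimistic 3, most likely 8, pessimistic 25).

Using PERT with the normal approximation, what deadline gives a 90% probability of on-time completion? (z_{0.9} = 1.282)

te_Order reagents = (3 + 4·6 + 9)/6 = 36/6 = 6; σ²_Order reagents = ((9−3)/6)² = 1.000
te_Equipment setup = (8 + 4·10 + 24)/6 = 72/6 = 12; σ²_Equipment setup = ((24−8)/6)² = 7.111
te_Calibration = (1 + 4·5 + 15)/6 = 36/6 = 6; σ²_Calibration = ((15−1)/6)² = 5.444
te_Sample prep = (5 + 4·9 + 13)/6 = 54/6 = 9; σ²_Sample prep = ((13−5)/6)² = 1.778
te_Run assay = (4 + 4·5 + 6)/6 = 30/6 = 5; σ²_Run assay = ((6−4)/6)² = 0.111
te_Incubation = (10 + 4·12 + 20)/6 = 78/6 = 13; σ²_Incubation = ((20−10)/6)² = 2.778
te_Imaging = (7 + 4·10 + 25)/6 = 72/6 = 12; σ²_Imaging = ((25−7)/6)² = 9.000
te_Data extraction = (3 + 4·4 + 17)/6 = 36/6 = 6; σ²_Data extraction = ((17−3)/6)² = 5.444
te_Statistical analysis = (1 + 4·2 + 9)/6 = 18/6 = 3; σ²_Statistical analysis = ((9−1)/6)² = 1.778
te_Replicate run = (3 + 4·8 + 25)/6 = 60/6 = 10; σ²_Replicate run = ((25−3)/6)² = 13.444

Forward pass:
ES_Order reagents = 0; EF_Order reagents = 6
ES_Equipment setup = 0; EF_Equipment setup = 12
ES_Calibration = 0; EF_Calibration = 6
ES_Sample prep = 0; EF_Sample prep = 9
ES_Run assay = max(EF_Order reagents=6, EF_Equipment setup=12) = 12; EF_Run assay = 12+5 = 17
ES_Incubation = 6; EF_Incubation = 6+13 = 19
ES_Imaging = max(EF_Equipment setup=12, EF_Incubation=19) = 19; EF_Imaging = 19+12 = 31
ES_Data extraction = 19; EF_Data extraction = 19+6 = 25
ES_Statistical analysis = max(EF_Calibration=6, EF_Incubation=19) = 19; EF_Statistical analysis = 19+3 = 22
ES_Replicate run = max(EF_Equipment setup=12, EF_Sample prep=9, EF_Run assay=17, EF_Imaging=31, EF_Data extraction=25, EF_Statistical analysis=22) = 31; EF_Replicate run = 31+10 = 41
Expected project duration μ = 41 days. Critical path: Calibration → Incubation → Imaging → Replicate run.

Variance along critical path = 5.444 + 2.778 + 9.000 + 13.444 = 30.667; σ = 5.538 days.
D = μ + z·σ = 41 + 1.282·5.538 = 48.1 days

48.1 days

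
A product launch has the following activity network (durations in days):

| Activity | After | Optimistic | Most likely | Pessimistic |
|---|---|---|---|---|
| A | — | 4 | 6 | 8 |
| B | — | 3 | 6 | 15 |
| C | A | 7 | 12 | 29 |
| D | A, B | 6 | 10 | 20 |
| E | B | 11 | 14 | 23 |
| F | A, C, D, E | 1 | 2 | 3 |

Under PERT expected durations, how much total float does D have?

4 days

te_A = (4 + 4·6 + 8)/6 = 36/6 = 6
te_B = (3 + 4·6 + 15)/6 = 42/6 = 7
te_C = (7 + 4·12 + 29)/6 = 84/6 = 14
te_D = (6 + 4·10 + 20)/6 = 66/6 = 11
te_E = (11 + 4·14 + 23)/6 = 90/6 = 15
te_F = (1 + 4·2 + 3)/6 = 12/6 = 2

Forward pass:
ES_A = 0; EF_A = 6
ES_B = 0; EF_B = 7
ES_C = 6; EF_C = 6+14 = 20
ES_D = max(EF_A=6, EF_B=7) = 7; EF_D = 7+11 = 18
ES_E = 7; EF_E = 7+15 = 22
ES_F = max(EF_A=6, EF_C=20, EF_D=18, EF_E=22) = 22; EF_F = 22+2 = 24
Expected project duration μ = 24 days. Critical path: B → E → F.

Backward pass:
LF_F = 24; LS_F = 24−2 = 22
LF_E = LS_F = 22; LS_E = 22−15 = 7
LF_D = LS_F = 22; LS_D = 22−11 = 11
LF_C = LS_F = 22; LS_C = 22−14 = 8
LF_B = min(LS_D=11, LS_E=7) = 7; LS_B = 7−7 = 0
LF_A = min(LS_C=8, LS_D=11, LS_F=22) = 8; LS_A = 8−6 = 2
Slack_D = LS_D − ES_D = 11 − 7 = 4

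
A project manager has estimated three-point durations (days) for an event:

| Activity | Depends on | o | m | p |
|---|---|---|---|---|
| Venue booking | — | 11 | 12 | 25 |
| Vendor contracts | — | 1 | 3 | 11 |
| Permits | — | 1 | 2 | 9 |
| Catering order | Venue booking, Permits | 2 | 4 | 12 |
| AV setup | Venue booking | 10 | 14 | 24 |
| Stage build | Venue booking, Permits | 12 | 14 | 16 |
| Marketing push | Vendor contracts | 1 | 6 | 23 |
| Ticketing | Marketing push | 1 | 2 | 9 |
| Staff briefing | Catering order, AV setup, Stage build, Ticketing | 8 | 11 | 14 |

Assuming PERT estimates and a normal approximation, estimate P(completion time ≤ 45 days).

0.926

te_Venue booking = (11 + 4·12 + 25)/6 = 84/6 = 14; σ²_Venue booking = ((25−11)/6)² = 5.444
te_Vendor contracts = (1 + 4·3 + 11)/6 = 24/6 = 4; σ²_Vendor contracts = ((11−1)/6)² = 2.778
te_Permits = (1 + 4·2 + 9)/6 = 18/6 = 3; σ²_Permits = ((9−1)/6)² = 1.778
te_Catering order = (2 + 4·4 + 12)/6 = 30/6 = 5; σ²_Catering order = ((12−2)/6)² = 2.778
te_AV setup = (10 + 4·14 + 24)/6 = 90/6 = 15; σ²_AV setup = ((24−10)/6)² = 5.444
te_Stage build = (12 + 4·14 + 16)/6 = 84/6 = 14; σ²_Stage build = ((16−12)/6)² = 0.444
te_Marketing push = (1 + 4·6 + 23)/6 = 48/6 = 8; σ²_Marketing push = ((23−1)/6)² = 13.444
te_Ticketing = (1 + 4·2 + 9)/6 = 18/6 = 3; σ²_Ticketing = ((9−1)/6)² = 1.778
te_Staff briefing = (8 + 4·11 + 14)/6 = 66/6 = 11; σ²_Staff briefing = ((14−8)/6)² = 1.000

Forward pass:
ES_Venue booking = 0; EF_Venue booking = 14
ES_Vendor contracts = 0; EF_Vendor contracts = 4
ES_Permits = 0; EF_Permits = 3
ES_Catering order = max(EF_Venue booking=14, EF_Permits=3) = 14; EF_Catering order = 14+5 = 19
ES_AV setup = 14; EF_AV setup = 14+15 = 29
ES_Stage build = max(EF_Venue booking=14, EF_Permits=3) = 14; EF_Stage build = 14+14 = 28
ES_Marketing push = 4; EF_Marketing push = 4+8 = 12
ES_Ticketing = 12; EF_Ticketing = 12+3 = 15
ES_Staff briefing = max(EF_Catering order=19, EF_AV setup=29, EF_Stage build=28, EF_Ticketing=15) = 29; EF_Staff briefing = 29+11 = 40
Expected project duration μ = 40 days. Critical path: Venue booking → AV setup → Staff briefing.

Variance along critical path = 5.444 + 5.444 + 1.000 = 11.889; σ = √11.889 = 3.448 days.
Z = (45 − 40) / 3.448 = 1.450
P(T ≤ 45) = Φ(1.450) ≈ 0.926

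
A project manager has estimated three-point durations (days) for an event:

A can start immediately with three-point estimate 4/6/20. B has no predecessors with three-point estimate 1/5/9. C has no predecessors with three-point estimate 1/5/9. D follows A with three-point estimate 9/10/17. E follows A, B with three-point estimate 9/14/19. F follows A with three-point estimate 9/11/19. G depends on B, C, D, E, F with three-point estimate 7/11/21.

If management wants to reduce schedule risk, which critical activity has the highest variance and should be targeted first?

te_A = (4 + 4·6 + 20)/6 = 48/6 = 8; σ²_A = ((20−4)/6)² = 7.111
te_B = (1 + 4·5 + 9)/6 = 30/6 = 5; σ²_B = ((9−1)/6)² = 1.778
te_C = (1 + 4·5 + 9)/6 = 30/6 = 5; σ²_C = ((9−1)/6)² = 1.778
te_D = (9 + 4·10 + 17)/6 = 66/6 = 11; σ²_D = ((17−9)/6)² = 1.778
te_E = (9 + 4·14 + 19)/6 = 84/6 = 14; σ²_E = ((19−9)/6)² = 2.778
te_F = (9 + 4·11 + 19)/6 = 72/6 = 12; σ²_F = ((19−9)/6)² = 2.778
te_G = (7 + 4·11 + 21)/6 = 72/6 = 12; σ²_G = ((21−7)/6)² = 5.444

Forward pass:
ES_A = 0; EF_A = 8
ES_B = 0; EF_B = 5
ES_C = 0; EF_C = 5
ES_D = 8; EF_D = 8+11 = 19
ES_E = max(EF_A=8, EF_B=5) = 8; EF_E = 8+14 = 22
ES_F = 8; EF_F = 8+12 = 20
ES_G = max(EF_B=5, EF_C=5, EF_D=19, EF_E=22, EF_F=20) = 22; EF_G = 22+12 = 34
Expected project duration μ = 34 days. Critical path: A → E → G.

Variances on critical path: σ²_A=7.111, σ²_E=2.778, σ²_G=5.444.
Largest is σ²_A = 7.111.

A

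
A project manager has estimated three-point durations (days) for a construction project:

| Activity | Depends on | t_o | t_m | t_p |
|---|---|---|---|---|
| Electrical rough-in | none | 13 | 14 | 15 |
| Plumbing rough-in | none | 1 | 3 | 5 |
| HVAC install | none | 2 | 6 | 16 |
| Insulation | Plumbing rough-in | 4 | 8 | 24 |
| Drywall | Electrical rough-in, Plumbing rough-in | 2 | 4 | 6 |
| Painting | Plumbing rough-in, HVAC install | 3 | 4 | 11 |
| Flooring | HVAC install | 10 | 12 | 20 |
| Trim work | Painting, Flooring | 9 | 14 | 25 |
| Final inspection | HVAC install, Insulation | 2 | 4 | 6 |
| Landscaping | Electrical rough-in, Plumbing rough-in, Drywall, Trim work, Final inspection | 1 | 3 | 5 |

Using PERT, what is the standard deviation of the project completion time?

3.97 days

te_Electrical rough-in = (13 + 4·14 + 15)/6 = 84/6 = 14; σ²_Electrical rough-in = ((15−13)/6)² = 0.111
te_Plumbing rough-in = (1 + 4·3 + 5)/6 = 18/6 = 3; σ²_Plumbing rough-in = ((5−1)/6)² = 0.444
te_HVAC install = (2 + 4·6 + 16)/6 = 42/6 = 7; σ²_HVAC install = ((16−2)/6)² = 5.444
te_Insulation = (4 + 4·8 + 24)/6 = 60/6 = 10; σ²_Insulation = ((24−4)/6)² = 11.111
te_Drywall = (2 + 4·4 + 6)/6 = 24/6 = 4; σ²_Drywall = ((6−2)/6)² = 0.444
te_Painting = (3 + 4·4 + 11)/6 = 30/6 = 5; σ²_Painting = ((11−3)/6)² = 1.778
te_Flooring = (10 + 4·12 + 20)/6 = 78/6 = 13; σ²_Flooring = ((20−10)/6)² = 2.778
te_Trim work = (9 + 4·14 + 25)/6 = 90/6 = 15; σ²_Trim work = ((25−9)/6)² = 7.111
te_Final inspection = (2 + 4·4 + 6)/6 = 24/6 = 4; σ²_Final inspection = ((6−2)/6)² = 0.444
te_Landscaping = (1 + 4·3 + 5)/6 = 18/6 = 3; σ²_Landscaping = ((5−1)/6)² = 0.444

Forward pass:
ES_Electrical rough-in = 0; EF_Electrical rough-in = 14
ES_Plumbing rough-in = 0; EF_Plumbing rough-in = 3
ES_HVAC install = 0; EF_HVAC install = 7
ES_Insulation = 3; EF_Insulation = 3+10 = 13
ES_Drywall = max(EF_Electrical rough-in=14, EF_Plumbing rough-in=3) = 14; EF_Drywall = 14+4 = 18
ES_Painting = max(EF_Plumbing rough-in=3, EF_HVAC install=7) = 7; EF_Painting = 7+5 = 12
ES_Flooring = 7; EF_Flooring = 7+13 = 20
ES_Trim work = max(EF_Painting=12, EF_Flooring=20) = 20; EF_Trim work = 20+15 = 35
ES_Final inspection = max(EF_HVAC install=7, EF_Insulation=13) = 13; EF_Final inspection = 13+4 = 17
ES_Landscaping = max(EF_Electrical rough-in=14, EF_Plumbing rough-in=3, EF_Drywall=18, EF_Trim work=35, EF_Final inspection=17) = 35; EF_Landscaping = 35+3 = 38
Expected project duration μ = 38 days. Critical path: HVAC install → Flooring → Trim work → Landscaping.

Variance along critical path = 5.444 + 2.778 + 7.111 + 0.444 = 15.778
σ = √15.778 = 3.972 days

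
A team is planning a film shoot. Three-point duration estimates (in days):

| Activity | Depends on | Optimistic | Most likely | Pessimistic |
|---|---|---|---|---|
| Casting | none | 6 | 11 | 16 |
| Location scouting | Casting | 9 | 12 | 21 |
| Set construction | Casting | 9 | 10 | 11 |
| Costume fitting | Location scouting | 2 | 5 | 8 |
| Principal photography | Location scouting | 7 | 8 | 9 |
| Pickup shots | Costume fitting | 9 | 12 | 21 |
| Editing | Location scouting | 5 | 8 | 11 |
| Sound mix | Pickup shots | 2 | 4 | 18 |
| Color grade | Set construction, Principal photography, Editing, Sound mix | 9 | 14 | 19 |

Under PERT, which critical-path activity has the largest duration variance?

te_Casting = (6 + 4·11 + 16)/6 = 66/6 = 11; σ²_Casting = ((16−6)/6)² = 2.778
te_Location scouting = (9 + 4·12 + 21)/6 = 78/6 = 13; σ²_Location scouting = ((21−9)/6)² = 4.000
te_Set construction = (9 + 4·10 + 11)/6 = 60/6 = 10; σ²_Set construction = ((11−9)/6)² = 0.111
te_Costume fitting = (2 + 4·5 + 8)/6 = 30/6 = 5; σ²_Costume fitting = ((8−2)/6)² = 1.000
te_Principal photography = (7 + 4·8 + 9)/6 = 48/6 = 8; σ²_Principal photography = ((9−7)/6)² = 0.111
te_Pickup shots = (9 + 4·12 + 21)/6 = 78/6 = 13; σ²_Pickup shots = ((21−9)/6)² = 4.000
te_Editing = (5 + 4·8 + 11)/6 = 48/6 = 8; σ²_Editing = ((11−5)/6)² = 1.000
te_Sound mix = (2 + 4·4 + 18)/6 = 36/6 = 6; σ²_Sound mix = ((18−2)/6)² = 7.111
te_Color grade = (9 + 4·14 + 19)/6 = 84/6 = 14; σ²_Color grade = ((19−9)/6)² = 2.778

Forward pass:
ES_Casting = 0; EF_Casting = 11
ES_Location scouting = 11; EF_Location scouting = 11+13 = 24
ES_Set construction = 11; EF_Set construction = 11+10 = 21
ES_Costume fitting = 24; EF_Costume fitting = 24+5 = 29
ES_Principal photography = 24; EF_Principal photography = 24+8 = 32
ES_Pickup shots = 29; EF_Pickup shots = 29+13 = 42
ES_Editing = 24; EF_Editing = 24+8 = 32
ES_Sound mix = 42; EF_Sound mix = 42+6 = 48
ES_Color grade = max(EF_Set construction=21, EF_Principal photography=32, EF_Editing=32, EF_Sound mix=48) = 48; EF_Color grade = 48+14 = 62
Expected project duration μ = 62 days. Critical path: Casting → Location scouting → Costume fitting → Pickup shots → Sound mix → Color grade.

Variances on critical path: σ²_Casting=2.778, σ²_Location scouting=4.000, σ²_Costume fitting=1.000, σ²_Pickup shots=4.000, σ²_Sound mix=7.111, σ²_Color grade=2.778.
Largest is σ²_Sound mix = 7.111.

Sound mix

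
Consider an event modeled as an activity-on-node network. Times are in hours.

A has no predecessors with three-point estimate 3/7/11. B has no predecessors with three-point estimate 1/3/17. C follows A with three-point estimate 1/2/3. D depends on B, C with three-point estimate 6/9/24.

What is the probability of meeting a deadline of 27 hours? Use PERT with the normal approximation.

0.983

te_A = (3 + 4·7 + 11)/6 = 42/6 = 7; σ²_A = ((11−3)/6)² = 1.778
te_B = (1 + 4·3 + 17)/6 = 30/6 = 5; σ²_B = ((17−1)/6)² = 7.111
te_C = (1 + 4·2 + 3)/6 = 12/6 = 2; σ²_C = ((3−1)/6)² = 0.111
te_D = (6 + 4·9 + 24)/6 = 66/6 = 11; σ²_D = ((24−6)/6)² = 9.000

Forward pass:
ES_A = 0; EF_A = 7
ES_B = 0; EF_B = 5
ES_C = 7; EF_C = 7+2 = 9
ES_D = max(EF_B=5, EF_C=9) = 9; EF_D = 9+11 = 20
Expected project duration μ = 20 hours. Critical path: A → C → D.

Variance along critical path = 1.778 + 0.111 + 9.000 = 10.889; σ = √10.889 = 3.300 hours.
Z = (27 − 20) / 3.300 = 2.121
P(T ≤ 27) = Φ(2.121) ≈ 0.983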